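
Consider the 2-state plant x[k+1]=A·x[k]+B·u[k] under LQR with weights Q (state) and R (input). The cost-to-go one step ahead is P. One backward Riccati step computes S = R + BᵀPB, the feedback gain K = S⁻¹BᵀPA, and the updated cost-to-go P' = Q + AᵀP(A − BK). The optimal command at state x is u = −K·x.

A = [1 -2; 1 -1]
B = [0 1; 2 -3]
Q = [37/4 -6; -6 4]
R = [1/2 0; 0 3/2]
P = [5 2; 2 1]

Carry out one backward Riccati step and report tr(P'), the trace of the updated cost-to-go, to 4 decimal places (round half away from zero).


21.0585

BᵀP = [4.0000 2.0000; -1.0000 -1.0000]
S = R + BᵀPB = [1/2 0; 0 3/2] + [4.0000 -2.0000; -2.0000 2.0000] = [4.5000 -2.0000; -2.0000 3.5000]
BᵀPA = [6.0000 -10.0000; -2.0000 3.0000]
K = S⁻¹·BᵀPA = [1.4468 -2.4681; 0.2553 -0.5532]
A−BK = [0.7447 -1.4468; -1.1277 2.2766]
AᵀP(A−BK) = [1.8298 -3.2979; -3.2979 5.9787]
P' = Q + AᵀP(A−BK) = [11.0798 -9.2979; -9.2979 9.9787]
tr(P') = 21.0585


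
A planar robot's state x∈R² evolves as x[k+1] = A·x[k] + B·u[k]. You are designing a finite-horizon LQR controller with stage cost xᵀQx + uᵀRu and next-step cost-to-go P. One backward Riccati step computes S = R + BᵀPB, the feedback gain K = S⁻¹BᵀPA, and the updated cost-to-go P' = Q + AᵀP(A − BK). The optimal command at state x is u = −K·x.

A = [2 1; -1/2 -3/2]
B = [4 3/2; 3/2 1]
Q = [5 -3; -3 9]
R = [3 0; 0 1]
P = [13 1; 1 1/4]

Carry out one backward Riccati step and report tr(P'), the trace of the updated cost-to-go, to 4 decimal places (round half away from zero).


15.4851

BᵀP = [53.5000 4.3750; 20.5000 1.7500]
S = R + BᵀPB = [3 0; 0 1] + [220.5625 84.6250; 84.6250 32.5000] = [223.5625 84.6250; 84.6250 33.5000]
BᵀPA = [104.8125 46.9375; 40.1250 17.8750]
K = S⁻¹·BᵀPA = [0.3526 0.1821; 0.3070 0.0735]
A−BK = [0.1290 0.1612; -1.3359 -1.8467]
AᵀP(A−BK) = [0.7851 0.6488; 0.6488 0.6999]
P' = Q + AᵀP(A−BK) = [5.7851 -2.3512; -2.3512 9.6999]
tr(P') = 15.4851


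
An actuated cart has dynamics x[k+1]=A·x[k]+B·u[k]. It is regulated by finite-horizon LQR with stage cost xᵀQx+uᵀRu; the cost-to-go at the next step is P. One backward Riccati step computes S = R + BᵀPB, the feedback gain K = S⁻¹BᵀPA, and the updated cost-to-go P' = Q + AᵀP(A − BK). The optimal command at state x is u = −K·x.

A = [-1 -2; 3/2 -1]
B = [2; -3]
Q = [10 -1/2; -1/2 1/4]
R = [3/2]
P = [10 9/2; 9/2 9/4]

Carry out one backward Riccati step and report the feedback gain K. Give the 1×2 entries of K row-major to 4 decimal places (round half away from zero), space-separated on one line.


-0.4032 -1.9677

BᵀP = [6.5000 2.2500]
S = R + BᵀPB = [3/2] + [6.2500] = [7.7500]
BᵀPA = [-3.1250 -15.2500]
K = S⁻¹·BᵀPA = [-0.4032 -1.9677]
A−BK = [-0.1935 1.9355; 0.2903 -6.9032]
AᵀP(A−BK) = [0.3024 1.4758; 1.4758 30.2419]
P' = Q + AᵀP(A−BK) = [10.3024 0.9758; 0.9758 30.4919]
tr(P') = 40.7944


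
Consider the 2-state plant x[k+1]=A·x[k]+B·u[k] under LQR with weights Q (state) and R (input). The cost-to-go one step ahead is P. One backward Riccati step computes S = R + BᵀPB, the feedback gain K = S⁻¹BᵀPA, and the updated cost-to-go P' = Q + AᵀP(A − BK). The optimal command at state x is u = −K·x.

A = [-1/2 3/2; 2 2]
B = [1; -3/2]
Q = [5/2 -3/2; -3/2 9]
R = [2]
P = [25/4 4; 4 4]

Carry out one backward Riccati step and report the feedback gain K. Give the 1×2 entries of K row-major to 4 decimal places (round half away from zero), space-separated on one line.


-0.7857 -0.6905

BᵀP = [0.2500 -2.0000]
S = R + BᵀPB = [2] + [3.2500] = [5.2500]
BᵀPA = [-4.1250 -3.6250]
K = S⁻¹·BᵀPA = [-0.7857 -0.6905]
A−BK = [0.2857 2.1905; 0.8214 0.9643]
AᵀP(A−BK) = [6.3214 16.4643; 16.4643 51.5595]
P' = Q + AᵀP(A−BK) = [8.8214 14.9643; 14.9643 60.5595]
tr(P') = 69.3810


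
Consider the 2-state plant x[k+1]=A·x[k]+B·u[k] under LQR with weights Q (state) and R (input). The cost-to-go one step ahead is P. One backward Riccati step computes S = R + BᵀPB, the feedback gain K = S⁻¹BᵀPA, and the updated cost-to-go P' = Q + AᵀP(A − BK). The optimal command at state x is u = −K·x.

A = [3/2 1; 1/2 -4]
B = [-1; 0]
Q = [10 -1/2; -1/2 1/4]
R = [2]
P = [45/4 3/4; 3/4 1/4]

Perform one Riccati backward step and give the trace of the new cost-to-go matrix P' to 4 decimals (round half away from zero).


BᵀP = [-11.2500 -0.7500]
S = R + BᵀPB = [2] + [11.2500] = [13.2500]
BᵀPA = [-17.2500 -8.2500]
K = S⁻¹·BᵀPA = [-1.3019 -0.6226]
A−BK = [0.1981 0.3774; 0.5000 -4.0000]
AᵀP(A−BK) = [4.0425 1.5094; 1.5094 4.1132]
P' = Q + AᵀP(A−BK) = [14.0425 1.0094; 1.0094 4.3632]
tr(P') = 18.4057

18.4057


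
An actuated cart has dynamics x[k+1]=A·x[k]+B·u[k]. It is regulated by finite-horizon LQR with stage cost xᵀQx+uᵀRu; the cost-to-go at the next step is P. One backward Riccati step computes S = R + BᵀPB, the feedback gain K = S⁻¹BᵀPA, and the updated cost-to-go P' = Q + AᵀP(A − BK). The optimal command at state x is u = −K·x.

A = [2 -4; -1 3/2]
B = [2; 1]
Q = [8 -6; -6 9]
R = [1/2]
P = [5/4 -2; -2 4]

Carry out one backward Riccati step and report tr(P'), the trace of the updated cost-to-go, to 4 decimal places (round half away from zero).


BᵀP = [0.5000 0.0000]
S = R + BᵀPB = [1/2] + [1.0000] = [1.5000]
BᵀPA = [1.0000 -2.0000]
K = S⁻¹·BᵀPA = [0.6667 -1.3333]
A−BK = [0.6667 -1.3333; -1.6667 2.8333]
AᵀP(A−BK) = [16.3333 -28.6667; -28.6667 50.3333]
P' = Q + AᵀP(A−BK) = [24.3333 -34.6667; -34.6667 59.3333]
tr(P') = 83.6667

83.6667


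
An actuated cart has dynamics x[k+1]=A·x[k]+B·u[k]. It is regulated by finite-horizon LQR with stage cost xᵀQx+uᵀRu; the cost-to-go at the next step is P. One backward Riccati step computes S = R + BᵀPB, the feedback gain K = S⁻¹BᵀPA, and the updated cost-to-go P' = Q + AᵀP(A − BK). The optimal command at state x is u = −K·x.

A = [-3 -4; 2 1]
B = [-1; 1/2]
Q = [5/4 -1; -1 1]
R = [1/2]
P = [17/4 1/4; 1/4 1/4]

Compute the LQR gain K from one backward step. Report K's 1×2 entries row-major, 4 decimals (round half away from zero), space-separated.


2.6575 3.5890

BᵀP = [-4.1250 -0.1250]
S = R + BᵀPB = [1/2] + [4.0625] = [4.5625]
BᵀPA = [12.1250 16.3750]
K = S⁻¹·BᵀPA = [2.6575 3.5890]
A−BK = [-0.3425 -0.4110; 0.6712 -0.7945]
AᵀP(A−BK) = [4.0274 5.2329; 5.2329 7.4795]
P' = Q + AᵀP(A−BK) = [5.2774 4.2329; 4.2329 8.4795]
tr(P') = 13.7568


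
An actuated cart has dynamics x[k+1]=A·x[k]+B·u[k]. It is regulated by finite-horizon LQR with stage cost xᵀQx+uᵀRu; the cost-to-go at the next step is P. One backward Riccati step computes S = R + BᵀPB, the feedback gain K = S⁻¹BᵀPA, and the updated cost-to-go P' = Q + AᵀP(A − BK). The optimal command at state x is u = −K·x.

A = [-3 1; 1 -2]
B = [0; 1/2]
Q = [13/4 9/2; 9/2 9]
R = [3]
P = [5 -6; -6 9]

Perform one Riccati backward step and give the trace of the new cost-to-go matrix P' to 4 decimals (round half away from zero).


105.1071

BᵀP = [-3.0000 4.5000]
S = R + BᵀPB = [3] + [2.2500] = [5.2500]
BᵀPA = [13.5000 -12.0000]
K = S⁻¹·BᵀPA = [2.5714 -2.2857]
A−BK = [-3.0000 1.0000; -0.2857 -0.8571]
AᵀP(A−BK) = [55.2857 -44.1429; -44.1429 37.5714]
P' = Q + AᵀP(A−BK) = [58.5357 -39.6429; -39.6429 46.5714]
tr(P') = 105.1071


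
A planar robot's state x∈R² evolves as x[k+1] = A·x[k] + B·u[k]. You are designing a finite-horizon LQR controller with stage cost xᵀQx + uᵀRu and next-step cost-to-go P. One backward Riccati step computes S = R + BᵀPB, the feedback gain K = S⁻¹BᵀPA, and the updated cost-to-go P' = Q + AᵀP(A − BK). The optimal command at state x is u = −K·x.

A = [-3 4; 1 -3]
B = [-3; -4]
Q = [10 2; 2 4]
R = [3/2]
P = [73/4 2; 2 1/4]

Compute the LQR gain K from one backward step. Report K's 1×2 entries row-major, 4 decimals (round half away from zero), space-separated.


0.8324 -1.0563

BᵀP = [-62.7500 -7.0000]
S = R + BᵀPB = [3/2] + [216.2500] = [217.7500]
BᵀPA = [181.2500 -230.0000]
K = S⁻¹·BᵀPA = [0.8324 -1.0563]
A−BK = [-0.5029 0.8312; 4.3295 -7.2250]
AᵀP(A−BK) = [1.6317 -2.3034; -2.3034 3.3108]
P' = Q + AᵀP(A−BK) = [11.6317 -0.3034; -0.3034 7.3108]
tr(P') = 18.9426


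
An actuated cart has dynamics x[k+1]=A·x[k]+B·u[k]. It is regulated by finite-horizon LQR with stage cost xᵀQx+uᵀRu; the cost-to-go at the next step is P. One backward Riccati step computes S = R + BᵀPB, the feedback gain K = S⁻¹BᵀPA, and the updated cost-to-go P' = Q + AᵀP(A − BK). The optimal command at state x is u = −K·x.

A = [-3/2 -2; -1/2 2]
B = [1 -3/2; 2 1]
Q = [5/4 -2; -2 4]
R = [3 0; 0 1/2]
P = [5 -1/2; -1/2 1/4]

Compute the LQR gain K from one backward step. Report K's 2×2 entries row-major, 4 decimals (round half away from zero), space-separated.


BᵀP = [4.0000 0.0000; -8.0000 1.0000]
S = R + BᵀPB = [3 0; 0 1/2] + [4.0000 -6.0000; -6.0000 13.0000] = [7.0000 -6.0000; -6.0000 13.5000]
BᵀPA = [-6.0000 -8.0000; 11.5000 18.0000]
K = S⁻¹·BᵀPA = [-0.2051 0.0000; 0.7607 1.3333]
A−BK = [-0.1538 0.0000; -0.8504 0.6667]
AᵀP(A−BK) = [0.5839 0.4167; 0.4167 1.0000]
P' = Q + AᵀP(A−BK) = [1.8339 -1.5833; -1.5833 5.0000]
tr(P') = 6.8339

-0.2051 0.0000 0.7607 1.3333


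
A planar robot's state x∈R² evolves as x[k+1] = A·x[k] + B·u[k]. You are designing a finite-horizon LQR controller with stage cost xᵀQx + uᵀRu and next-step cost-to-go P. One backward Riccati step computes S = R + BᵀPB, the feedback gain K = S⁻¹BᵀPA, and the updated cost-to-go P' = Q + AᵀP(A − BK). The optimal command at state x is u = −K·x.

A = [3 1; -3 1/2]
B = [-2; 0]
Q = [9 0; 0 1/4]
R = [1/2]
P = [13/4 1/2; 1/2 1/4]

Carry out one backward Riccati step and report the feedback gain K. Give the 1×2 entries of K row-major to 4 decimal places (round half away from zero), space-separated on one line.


-1.2222 -0.5185

BᵀP = [-6.5000 -1.0000]
S = R + BᵀPB = [1/2] + [13.0000] = [13.5000]
BᵀPA = [-16.5000 -7.0000]
K = S⁻¹·BᵀPA = [-1.2222 -0.5185]
A−BK = [0.5556 -0.0370; -3.0000 0.5000]
AᵀP(A−BK) = [2.3333 0.0694; 0.0694 0.1829]
P' = Q + AᵀP(A−BK) = [11.3333 0.0694; 0.0694 0.4329]
tr(P') = 11.7662


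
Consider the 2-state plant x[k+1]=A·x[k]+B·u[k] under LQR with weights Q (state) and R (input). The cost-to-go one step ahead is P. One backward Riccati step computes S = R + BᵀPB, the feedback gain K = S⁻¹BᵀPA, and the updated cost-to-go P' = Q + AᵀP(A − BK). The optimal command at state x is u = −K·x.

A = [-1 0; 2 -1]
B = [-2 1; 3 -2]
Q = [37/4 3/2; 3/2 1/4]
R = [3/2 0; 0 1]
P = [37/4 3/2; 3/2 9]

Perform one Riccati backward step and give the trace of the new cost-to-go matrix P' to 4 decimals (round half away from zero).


11.9811

BᵀP = [-14.0000 24.0000; 6.2500 -16.5000]
S = R + BᵀPB = [3/2 0; 0 1] + [100.0000 -62.0000; -62.0000 39.2500] = [101.5000 -62.0000; -62.0000 40.2500]
BᵀPA = [62.0000 -24.0000; -39.2500 16.5000]
K = S⁻¹·BᵀPA = [0.2569 0.2361; -0.5795 0.7737]
A−BK = [0.0932 -0.3014; 0.0704 -0.1611]
AᵀP(A−BK) = [0.5795 -0.7737; -0.7737 1.9016]
P' = Q + AᵀP(A−BK) = [9.8295 0.7263; 0.7263 2.1516]
tr(P') = 11.9811


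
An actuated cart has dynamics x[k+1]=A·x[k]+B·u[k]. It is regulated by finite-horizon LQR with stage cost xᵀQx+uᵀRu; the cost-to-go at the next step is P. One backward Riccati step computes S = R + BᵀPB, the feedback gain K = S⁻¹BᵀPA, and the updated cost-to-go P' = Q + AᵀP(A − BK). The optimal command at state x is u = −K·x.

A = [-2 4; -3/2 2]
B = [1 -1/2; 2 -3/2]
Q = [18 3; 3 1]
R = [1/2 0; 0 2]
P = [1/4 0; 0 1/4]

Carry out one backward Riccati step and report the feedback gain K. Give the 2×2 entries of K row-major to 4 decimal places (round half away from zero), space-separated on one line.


BᵀP = [0.2500 0.5000; -0.1250 -0.3750]
S = R + BᵀPB = [1/2 0; 0 2] + [1.2500 -0.8750; -0.8750 0.6250] = [1.7500 -0.8750; -0.8750 2.6250]
BᵀPA = [-1.2500 2.0000; 0.8125 -1.2500]
K = S⁻¹·BᵀPA = [-0.6714 1.0857; 0.0857 -0.1143]
A−BK = [-1.2857 2.8571; -0.0286 -0.3429]
AᵀP(A−BK) = [0.6536 -1.3000; -1.3000 2.6857]
P' = Q + AᵀP(A−BK) = [18.6536 1.7000; 1.7000 3.6857]
tr(P') = 22.3393

-0.6714 1.0857 0.0857 -0.1143


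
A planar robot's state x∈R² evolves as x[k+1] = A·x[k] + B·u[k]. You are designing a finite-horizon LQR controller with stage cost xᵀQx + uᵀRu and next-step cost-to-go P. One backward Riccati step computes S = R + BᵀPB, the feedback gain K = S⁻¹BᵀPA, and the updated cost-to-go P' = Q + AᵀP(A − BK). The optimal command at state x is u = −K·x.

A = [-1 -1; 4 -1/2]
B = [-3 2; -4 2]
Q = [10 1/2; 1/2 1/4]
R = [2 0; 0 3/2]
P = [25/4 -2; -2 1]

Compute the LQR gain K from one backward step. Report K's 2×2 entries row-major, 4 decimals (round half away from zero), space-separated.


BᵀP = [-10.7500 2.0000; 8.5000 -2.0000]
S = R + BᵀPB = [2 0; 0 3/2] + [24.2500 -17.5000; -17.5000 13.0000] = [26.2500 -17.5000; -17.5000 14.5000]
BᵀPA = [18.7500 9.7500; -16.5000 -7.5000]
K = S⁻¹·BᵀPA = [-0.2269 0.1361; -1.4118 -0.3529]
A−BK = [1.1429 0.1143; 5.9160 0.7504]
AᵀP(A−BK) = [19.2101 2.8739; 2.8739 0.5256]
P' = Q + AᵀP(A−BK) = [29.2101 3.3739; 3.3739 0.7756]
tr(P') = 29.9857

-0.2269 0.1361 -1.4118 -0.3529


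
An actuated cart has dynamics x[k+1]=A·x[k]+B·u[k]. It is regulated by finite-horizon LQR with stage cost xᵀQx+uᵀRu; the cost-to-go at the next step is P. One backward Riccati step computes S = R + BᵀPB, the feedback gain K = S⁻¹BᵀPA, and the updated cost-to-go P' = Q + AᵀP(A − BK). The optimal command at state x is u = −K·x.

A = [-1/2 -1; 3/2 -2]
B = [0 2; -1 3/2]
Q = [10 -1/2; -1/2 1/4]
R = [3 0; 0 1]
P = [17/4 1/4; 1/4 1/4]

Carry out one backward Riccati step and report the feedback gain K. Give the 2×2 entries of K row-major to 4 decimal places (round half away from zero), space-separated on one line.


-0.1203 0.0892 -0.1610 -0.5257

BᵀP = [-0.2500 -0.2500; 8.8750 0.8750]
S = R + BᵀPB = [3 0; 0 1] + [0.2500 -0.8750; -0.8750 19.0625] = [3.2500 -0.8750; -0.8750 20.0625]
BᵀPA = [-0.2500 0.7500; -3.1250 -10.6250]
K = S⁻¹·BᵀPA = [-0.1203 0.0892; -0.1610 -0.5257]
A−BK = [-0.1780 0.0514; 1.6212 -1.1222]
AᵀP(A−BK) = [0.7168 -0.3705; -0.3705 0.5975]
P' = Q + AᵀP(A−BK) = [10.7168 -0.8705; -0.8705 0.8475]
tr(P') = 11.5643


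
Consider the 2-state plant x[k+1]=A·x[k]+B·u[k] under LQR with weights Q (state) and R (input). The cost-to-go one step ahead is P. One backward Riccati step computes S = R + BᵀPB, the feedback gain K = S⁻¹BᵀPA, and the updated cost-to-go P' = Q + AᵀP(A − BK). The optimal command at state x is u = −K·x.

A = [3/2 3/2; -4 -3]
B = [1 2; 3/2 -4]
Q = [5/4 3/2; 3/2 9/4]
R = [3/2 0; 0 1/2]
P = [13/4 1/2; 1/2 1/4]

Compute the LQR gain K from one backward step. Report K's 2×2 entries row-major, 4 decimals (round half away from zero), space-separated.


-0.1490 0.0379 0.7811 0.6926

BᵀP = [4.0000 0.8750; 4.5000 0.0000]
S = R + BᵀPB = [3/2 0; 0 1/2] + [5.3125 4.5000; 4.5000 9.0000] = [6.8125 4.5000; 4.5000 9.5000]
BᵀPA = [2.5000 3.3750; 6.7500 6.7500]
K = S⁻¹·BᵀPA = [-0.1490 0.0379; 0.7811 0.6926]
A−BK = [0.0868 0.0770; -0.6521 -0.2867]
AᵀP(A−BK) = [0.4126 0.2929; 0.2929 0.2597]
P' = Q + AᵀP(A−BK) = [1.6626 1.7929; 1.7929 2.5097]
tr(P') = 4.1723


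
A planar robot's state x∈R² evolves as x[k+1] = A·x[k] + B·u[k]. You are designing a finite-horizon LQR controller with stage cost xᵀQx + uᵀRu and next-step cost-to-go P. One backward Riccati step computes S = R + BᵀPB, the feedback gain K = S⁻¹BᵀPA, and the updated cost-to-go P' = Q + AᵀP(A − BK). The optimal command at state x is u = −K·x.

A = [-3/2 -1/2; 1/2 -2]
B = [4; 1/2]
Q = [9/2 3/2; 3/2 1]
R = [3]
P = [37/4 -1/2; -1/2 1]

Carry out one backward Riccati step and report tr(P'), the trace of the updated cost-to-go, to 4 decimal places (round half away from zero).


BᵀP = [36.7500 -1.5000]
S = R + BᵀPB = [3] + [146.2500] = [149.2500]
BᵀPA = [-55.8750 -15.3750]
K = S⁻¹·BᵀPA = [-0.3744 -0.1030]
A−BK = [-0.0025 -0.0879; 0.6872 -1.9485]
AᵀP(A−BK) = [0.8945 -1.1935; -1.1935 3.7286]
P' = Q + AᵀP(A−BK) = [5.3945 0.3065; 0.3065 4.7286]
tr(P') = 10.1231

10.1231


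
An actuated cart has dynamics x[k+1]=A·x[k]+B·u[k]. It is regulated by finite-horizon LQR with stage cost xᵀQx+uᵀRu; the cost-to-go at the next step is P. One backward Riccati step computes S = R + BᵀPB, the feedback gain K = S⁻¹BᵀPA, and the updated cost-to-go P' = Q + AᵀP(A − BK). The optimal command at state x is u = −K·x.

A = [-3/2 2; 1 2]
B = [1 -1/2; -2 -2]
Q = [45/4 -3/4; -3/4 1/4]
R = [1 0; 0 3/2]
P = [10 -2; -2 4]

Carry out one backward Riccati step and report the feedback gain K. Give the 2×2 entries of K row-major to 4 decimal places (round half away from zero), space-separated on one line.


-1.0857 0.8593 0.5384 -1.6982

BᵀP = [14.0000 -10.0000; -1.0000 -7.0000]
S = R + BᵀPB = [1 0; 0 3/2] + [34.0000 13.0000; 13.0000 14.5000] = [35.0000 13.0000; 13.0000 16.0000]
BᵀPA = [-31.0000 8.0000; -5.5000 -16.0000]
K = S⁻¹·BᵀPA = [-1.0857 0.8593; 0.5384 -1.6982]
A−BK = [-0.1451 0.2916; -0.0946 0.3223]
AᵀP(A−BK) = [1.8050 -2.7008; -2.7008 5.9540]
P' = Q + AᵀP(A−BK) = [13.0550 -3.4508; -3.4508 6.2040]
tr(P') = 19.2590


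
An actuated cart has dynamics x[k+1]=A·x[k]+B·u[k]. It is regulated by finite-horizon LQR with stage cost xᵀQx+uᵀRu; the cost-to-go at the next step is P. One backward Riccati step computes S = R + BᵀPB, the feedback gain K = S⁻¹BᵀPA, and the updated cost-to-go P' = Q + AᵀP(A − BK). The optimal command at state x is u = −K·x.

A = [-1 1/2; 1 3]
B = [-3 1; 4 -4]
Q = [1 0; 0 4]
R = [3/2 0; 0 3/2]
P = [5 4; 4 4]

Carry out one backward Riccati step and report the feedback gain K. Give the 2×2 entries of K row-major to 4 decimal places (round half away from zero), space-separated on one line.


0.3016 -0.4239 0.0915 -1.2431

BᵀP = [1.0000 4.0000; -11.0000 -12.0000]
S = R + BᵀPB = [3/2 0; 0 3/2] + [13.0000 -15.0000; -15.0000 37.0000] = [14.5000 -15.0000; -15.0000 38.5000]
BᵀPA = [3.0000 12.5000; -1.0000 -41.5000]
K = S⁻¹·BᵀPA = [0.3016 -0.4239; 0.0915 -1.2431]
A−BK = [-0.1868 0.4715; 0.1598 -0.2768]
AᵀP(A−BK) = [0.1868 -0.4715; -0.4715 2.9612]
P' = Q + AᵀP(A−BK) = [1.1868 -0.4715; -0.4715 6.9612]
tr(P') = 8.1480


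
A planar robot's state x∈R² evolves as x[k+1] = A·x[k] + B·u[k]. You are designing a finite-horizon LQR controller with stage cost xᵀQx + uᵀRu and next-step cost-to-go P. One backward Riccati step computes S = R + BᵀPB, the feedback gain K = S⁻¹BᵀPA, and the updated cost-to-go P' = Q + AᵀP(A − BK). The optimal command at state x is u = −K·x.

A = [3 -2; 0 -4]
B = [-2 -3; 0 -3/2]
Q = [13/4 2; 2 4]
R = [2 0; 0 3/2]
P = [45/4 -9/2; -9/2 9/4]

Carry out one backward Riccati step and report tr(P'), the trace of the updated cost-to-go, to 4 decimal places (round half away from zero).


BᵀP = [-22.5000 9.0000; -27.0000 10.1250]
S = R + BᵀPB = [2 0; 0 3/2] + [45.0000 54.0000; 54.0000 65.8125] = [47.0000 54.0000; 54.0000 67.3125]
BᵀPA = [-67.5000 9.0000; -81.0000 13.5000]
K = S⁻¹·BᵀPA = [-0.6847 -0.4974; -0.6540 0.5995]
A−BK = [-0.3316 -1.1961; -0.9811 -3.1007]
AᵀP(A−BK) = [2.0541 1.4921; 1.4921 5.3823]
P' = Q + AᵀP(A−BK) = [5.3041 3.4921; 3.4921 9.3823]
tr(P') = 14.6864

14.6864


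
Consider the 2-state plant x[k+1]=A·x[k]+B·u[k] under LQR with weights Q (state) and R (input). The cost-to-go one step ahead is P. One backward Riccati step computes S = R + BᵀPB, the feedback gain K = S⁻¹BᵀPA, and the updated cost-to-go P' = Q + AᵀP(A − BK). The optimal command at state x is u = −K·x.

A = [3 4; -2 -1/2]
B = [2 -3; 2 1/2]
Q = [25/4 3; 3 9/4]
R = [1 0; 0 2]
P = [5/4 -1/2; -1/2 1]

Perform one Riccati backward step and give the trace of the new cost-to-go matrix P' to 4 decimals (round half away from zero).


BᵀP = [1.5000 1.0000; -4.0000 2.0000]
S = R + BᵀPB = [1 0; 0 2] + [5.0000 -4.0000; -4.0000 13.0000] = [6.0000 -4.0000; -4.0000 15.0000]
BᵀPA = [2.5000 5.5000; -16.0000 -17.0000]
K = S⁻¹·BᵀPA = [-0.3581 0.1959; -1.1622 -1.0811]
A−BK = [0.2297 0.3649; -0.7027 -0.3514]
AᵀP(A−BK) = [3.5507 2.9628; 2.9628 2.7939]
P' = Q + AᵀP(A−BK) = [9.8007 5.9628; 5.9628 5.0439]
tr(P') = 14.8446

14.8446


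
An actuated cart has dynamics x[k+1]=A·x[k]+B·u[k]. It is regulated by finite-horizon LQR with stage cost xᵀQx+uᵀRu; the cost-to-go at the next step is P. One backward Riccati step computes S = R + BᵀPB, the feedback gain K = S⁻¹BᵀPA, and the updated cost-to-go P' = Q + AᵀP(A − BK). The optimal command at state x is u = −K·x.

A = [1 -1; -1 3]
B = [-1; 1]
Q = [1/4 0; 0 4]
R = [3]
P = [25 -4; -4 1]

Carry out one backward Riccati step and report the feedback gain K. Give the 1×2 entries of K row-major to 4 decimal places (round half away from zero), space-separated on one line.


BᵀP = [-29.0000 5.0000]
S = R + BᵀPB = [3] + [34.0000] = [37.0000]
BᵀPA = [-34.0000 44.0000]
K = S⁻¹·BᵀPA = [-0.9189 1.1892]
A−BK = [0.0811 0.1892; -0.0811 1.8108]
AᵀP(A−BK) = [2.7568 -3.5676; -3.5676 5.6757]
P' = Q + AᵀP(A−BK) = [3.0068 -3.5676; -3.5676 9.6757]
tr(P') = 12.6824

-0.9189 1.1892


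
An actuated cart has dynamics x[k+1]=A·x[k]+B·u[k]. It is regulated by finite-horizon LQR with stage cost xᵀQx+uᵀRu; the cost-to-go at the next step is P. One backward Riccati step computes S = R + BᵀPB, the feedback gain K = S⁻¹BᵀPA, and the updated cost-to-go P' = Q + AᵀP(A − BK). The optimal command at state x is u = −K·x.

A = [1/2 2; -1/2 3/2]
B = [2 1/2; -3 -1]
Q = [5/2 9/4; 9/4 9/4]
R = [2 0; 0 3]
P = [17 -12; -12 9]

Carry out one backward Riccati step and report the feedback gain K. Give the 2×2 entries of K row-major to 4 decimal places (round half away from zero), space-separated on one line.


0.1947 0.2163 0.0355 -0.0037

BᵀP = [70.0000 -51.0000; 20.5000 -15.0000]
S = R + BᵀPB = [2 0; 0 3] + [293.0000 86.0000; 86.0000 25.2500] = [295.0000 86.0000; 86.0000 28.2500]
BᵀPA = [60.5000 63.5000; 17.7500 18.5000]
K = S⁻¹·BᵀPA = [0.1947 0.2163; 0.0355 -0.0037]
A−BK = [0.0928 1.5692; 0.1197 2.1453]
AᵀP(A−BK) = [0.0884 0.2275; 0.2275 2.5813]
P' = Q + AᵀP(A−BK) = [2.5884 2.4775; 2.4775 4.8313]
tr(P') = 7.4197


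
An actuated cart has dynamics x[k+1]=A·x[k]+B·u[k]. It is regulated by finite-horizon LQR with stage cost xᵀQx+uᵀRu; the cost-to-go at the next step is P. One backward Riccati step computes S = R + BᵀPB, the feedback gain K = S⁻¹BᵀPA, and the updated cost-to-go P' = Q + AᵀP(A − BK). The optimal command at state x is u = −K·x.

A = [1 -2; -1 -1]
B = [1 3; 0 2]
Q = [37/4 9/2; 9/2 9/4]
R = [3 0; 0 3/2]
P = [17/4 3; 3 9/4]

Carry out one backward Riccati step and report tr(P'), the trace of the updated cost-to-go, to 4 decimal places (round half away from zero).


BᵀP = [4.2500 3.0000; 18.7500 13.5000]
S = R + BᵀPB = [3 0; 0 3/2] + [4.2500 18.7500; 18.7500 83.2500] = [7.2500 18.7500; 18.7500 84.7500]
BᵀPA = [1.2500 -11.5000; 5.2500 -51.0000]
K = S⁻¹·BᵀPA = [0.0285 -0.0699; 0.0556 -0.5863]
A−BK = [0.8046 -0.1712; -1.1113 0.1726]
AᵀP(A−BK) = [0.1723 -0.0845; -0.0845 0.5446]
P' = Q + AᵀP(A−BK) = [9.4223 4.4155; 4.4155 2.7946]
tr(P') = 12.2168

12.2168


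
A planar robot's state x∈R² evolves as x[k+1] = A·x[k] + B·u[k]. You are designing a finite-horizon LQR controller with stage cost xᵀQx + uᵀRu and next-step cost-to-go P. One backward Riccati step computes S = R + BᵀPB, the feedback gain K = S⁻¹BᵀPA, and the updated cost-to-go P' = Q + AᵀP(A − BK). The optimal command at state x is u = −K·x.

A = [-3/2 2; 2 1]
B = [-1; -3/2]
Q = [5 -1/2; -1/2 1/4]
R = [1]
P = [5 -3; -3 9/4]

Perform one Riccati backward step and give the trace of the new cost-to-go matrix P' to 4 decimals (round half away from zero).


52.8333

BᵀP = [-0.5000 -0.3750]
S = R + BᵀPB = [1] + [1.0625] = [2.0625]
BᵀPA = [0.0000 -1.3750]
K = S⁻¹·BᵀPA = [0.0000 -0.6667]
A−BK = [-1.5000 1.3333; 2.0000 0.0000]
AᵀP(A−BK) = [38.2500 -18.0000; -18.0000 9.3333]
P' = Q + AᵀP(A−BK) = [43.2500 -18.5000; -18.5000 9.5833]
tr(P') = 52.8333


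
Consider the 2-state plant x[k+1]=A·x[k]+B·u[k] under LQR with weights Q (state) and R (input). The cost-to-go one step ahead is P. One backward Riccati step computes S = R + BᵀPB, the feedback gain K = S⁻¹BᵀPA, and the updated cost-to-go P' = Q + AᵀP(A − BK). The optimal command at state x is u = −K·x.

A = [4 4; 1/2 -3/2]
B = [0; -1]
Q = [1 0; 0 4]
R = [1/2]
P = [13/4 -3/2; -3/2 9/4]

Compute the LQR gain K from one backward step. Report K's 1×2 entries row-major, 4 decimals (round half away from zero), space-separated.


1.7727 3.4091

BᵀP = [1.5000 -2.2500]
S = R + BᵀPB = [1/2] + [2.2500] = [2.7500]
BᵀPA = [4.8750 9.3750]
K = S⁻¹·BᵀPA = [1.7727 3.4091]
A−BK = [4.0000 4.0000; 2.2727 1.9091]
AᵀP(A−BK) = [37.9205 39.6932; 39.6932 43.1023]
P' = Q + AᵀP(A−BK) = [38.9205 39.6932; 39.6932 47.1023]
tr(P') = 86.0227


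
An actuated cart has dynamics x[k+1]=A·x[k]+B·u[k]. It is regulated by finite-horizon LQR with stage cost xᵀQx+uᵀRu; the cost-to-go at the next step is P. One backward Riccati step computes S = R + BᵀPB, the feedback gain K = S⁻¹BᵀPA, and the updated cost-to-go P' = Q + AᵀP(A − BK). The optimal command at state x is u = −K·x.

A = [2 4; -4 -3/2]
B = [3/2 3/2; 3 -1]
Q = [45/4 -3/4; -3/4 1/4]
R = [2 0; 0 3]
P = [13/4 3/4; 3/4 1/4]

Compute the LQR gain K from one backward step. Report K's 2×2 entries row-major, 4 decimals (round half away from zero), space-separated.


BᵀP = [7.1250 1.8750; 4.1250 0.8750]
S = R + BᵀPB = [2 0; 0 3] + [16.3125 8.8125; 8.8125 5.3125] = [18.3125 8.8125; 8.8125 8.3125]
BᵀPA = [6.7500 25.6875; 4.7500 15.1875]
K = S⁻¹·BᵀPA = [0.1911 1.0687; 0.3688 0.6940]
A−BK = [1.1601 1.3558; -4.2045 -4.0122]
AᵀP(A−BK) = [1.9581 2.7393; 2.7393 5.5685]
P' = Q + AᵀP(A−BK) = [13.2081 1.9893; 1.9893 5.8185]
tr(P') = 19.0266

0.1911 1.0687 0.3688 0.6940


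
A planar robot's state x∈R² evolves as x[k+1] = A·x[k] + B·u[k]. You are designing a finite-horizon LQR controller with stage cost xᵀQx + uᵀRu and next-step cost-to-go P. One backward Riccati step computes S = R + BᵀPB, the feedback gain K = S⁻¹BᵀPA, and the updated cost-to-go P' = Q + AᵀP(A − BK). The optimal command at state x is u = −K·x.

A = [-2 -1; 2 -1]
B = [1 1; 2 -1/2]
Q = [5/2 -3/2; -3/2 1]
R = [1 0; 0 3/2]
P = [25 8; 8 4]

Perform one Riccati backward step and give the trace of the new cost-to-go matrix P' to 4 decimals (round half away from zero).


9.8856

BᵀP = [41.0000 16.0000; 21.0000 6.0000]
S = R + BᵀPB = [1 0; 0 3/2] + [73.0000 33.0000; 33.0000 18.0000] = [74.0000 33.0000; 33.0000 19.5000]
BᵀPA = [-50.0000 -57.0000; -30.0000 -27.0000]
K = S⁻¹·BᵀPA = [0.0424 -0.6229; -1.6102 -0.3305]
A−BK = [-0.4322 -0.0466; 1.1102 0.0805]
AᵀP(A−BK) = [5.8136 0.9407; 0.9407 0.5720]
P' = Q + AᵀP(A−BK) = [8.3136 -0.5593; -0.5593 1.5720]
tr(P') = 9.8856


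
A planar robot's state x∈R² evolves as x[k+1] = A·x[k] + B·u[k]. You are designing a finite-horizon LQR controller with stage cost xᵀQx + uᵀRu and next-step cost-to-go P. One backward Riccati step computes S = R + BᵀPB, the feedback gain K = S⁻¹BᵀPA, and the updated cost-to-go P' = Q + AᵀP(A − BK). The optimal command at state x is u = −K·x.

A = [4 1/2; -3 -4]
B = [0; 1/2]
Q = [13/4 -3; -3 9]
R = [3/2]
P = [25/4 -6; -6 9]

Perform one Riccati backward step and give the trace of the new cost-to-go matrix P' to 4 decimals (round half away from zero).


232.0125

BᵀP = [-3.0000 4.5000]
S = R + BᵀPB = [3/2] + [2.2500] = [3.7500]
BᵀPA = [-25.5000 -19.5000]
K = S⁻¹·BᵀPA = [-6.8000 -5.2000]
A−BK = [4.0000 0.5000; 0.4000 -1.4000]
AᵀP(A−BK) = [151.6000 92.9000; 92.9000 68.1625]
P' = Q + AᵀP(A−BK) = [154.8500 89.9000; 89.9000 77.1625]
tr(P') = 232.0125


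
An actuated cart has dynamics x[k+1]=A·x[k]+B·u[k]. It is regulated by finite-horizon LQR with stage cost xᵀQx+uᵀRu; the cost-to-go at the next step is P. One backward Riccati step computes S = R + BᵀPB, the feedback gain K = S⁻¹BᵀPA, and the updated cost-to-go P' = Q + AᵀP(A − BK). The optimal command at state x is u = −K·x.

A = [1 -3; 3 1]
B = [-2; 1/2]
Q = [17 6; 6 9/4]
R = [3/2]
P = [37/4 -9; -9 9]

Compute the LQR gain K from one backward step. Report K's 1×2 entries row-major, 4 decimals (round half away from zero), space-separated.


0.7574 1.5574

BᵀP = [-23.0000 22.5000]
S = R + BᵀPB = [3/2] + [57.2500] = [58.7500]
BᵀPA = [44.5000 91.5000]
K = S⁻¹·BᵀPA = [0.7574 1.5574]
A−BK = [2.5149 0.1149; 2.6213 0.2213]
AᵀP(A−BK) = [2.5436 1.9436; 1.9436 3.7436]
P' = Q + AᵀP(A−BK) = [19.5436 7.9436; 7.9436 5.9936]
tr(P') = 25.5372


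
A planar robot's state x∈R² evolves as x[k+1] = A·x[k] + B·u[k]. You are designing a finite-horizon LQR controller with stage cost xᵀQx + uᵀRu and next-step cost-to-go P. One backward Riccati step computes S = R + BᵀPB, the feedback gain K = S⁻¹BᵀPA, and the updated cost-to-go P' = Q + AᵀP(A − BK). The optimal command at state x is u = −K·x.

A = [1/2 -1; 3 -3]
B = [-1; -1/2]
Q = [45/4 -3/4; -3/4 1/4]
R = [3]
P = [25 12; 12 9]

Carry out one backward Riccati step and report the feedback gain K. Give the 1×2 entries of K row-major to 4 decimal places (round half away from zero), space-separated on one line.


BᵀP = [-31.0000 -16.5000]
S = R + BᵀPB = [3] + [39.2500] = [42.2500]
BᵀPA = [-65.0000 80.5000]
K = S⁻¹·BᵀPA = [-1.5385 1.9053]
A−BK = [-1.0385 0.9053; 2.2308 -2.0473]
AᵀP(A−BK) = [23.2500 -23.6538; -23.6538 24.6213]
P' = Q + AᵀP(A−BK) = [34.5000 -24.4038; -24.4038 24.8713]
tr(P') = 59.3713

-1.5385 1.9053


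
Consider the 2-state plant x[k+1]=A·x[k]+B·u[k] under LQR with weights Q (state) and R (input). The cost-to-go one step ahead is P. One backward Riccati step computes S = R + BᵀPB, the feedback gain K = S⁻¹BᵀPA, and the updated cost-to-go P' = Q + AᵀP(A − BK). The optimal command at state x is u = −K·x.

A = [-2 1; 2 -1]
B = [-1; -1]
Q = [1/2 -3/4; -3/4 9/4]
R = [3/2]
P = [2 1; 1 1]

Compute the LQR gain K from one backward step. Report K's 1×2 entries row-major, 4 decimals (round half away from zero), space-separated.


BᵀP = [-3.0000 -2.0000]
S = R + BᵀPB = [3/2] + [5.0000] = [6.5000]
BᵀPA = [2.0000 -1.0000]
K = S⁻¹·BᵀPA = [0.3077 -0.1538]
A−BK = [-1.6923 0.8462; 2.3077 -1.1538]
AᵀP(A−BK) = [3.3846 -1.6923; -1.6923 0.8462]
P' = Q + AᵀP(A−BK) = [3.8846 -2.4423; -2.4423 3.0962]
tr(P') = 6.9808

0.3077 -0.1538


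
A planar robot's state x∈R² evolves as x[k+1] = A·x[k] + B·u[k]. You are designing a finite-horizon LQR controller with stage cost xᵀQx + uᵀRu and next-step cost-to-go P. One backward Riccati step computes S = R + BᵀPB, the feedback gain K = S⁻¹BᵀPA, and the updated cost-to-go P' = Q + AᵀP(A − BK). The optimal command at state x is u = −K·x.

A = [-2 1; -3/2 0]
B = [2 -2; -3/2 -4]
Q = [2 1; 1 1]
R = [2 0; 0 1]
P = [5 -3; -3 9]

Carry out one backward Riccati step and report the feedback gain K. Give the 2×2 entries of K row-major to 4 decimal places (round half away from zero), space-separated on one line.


-0.4259 0.3439 0.5288 -0.1269

BᵀP = [14.5000 -19.5000; 2.0000 -30.0000]
S = R + BᵀPB = [2 0; 0 1] + [58.2500 49.0000; 49.0000 116.0000] = [60.2500 49.0000; 49.0000 117.0000]
BᵀPA = [0.2500 14.5000; 41.0000 2.0000]
K = S⁻¹·BᵀPA = [-0.4259 0.3439; 0.5288 -0.1269]
A−BK = [-0.0906 0.0584; -0.0237 0.0081]
AᵀP(A−BK) = [0.6756 -0.3819; -0.3819 0.2674]
P' = Q + AᵀP(A−BK) = [2.6756 0.6181; 0.6181 1.2674]
tr(P') = 3.9430


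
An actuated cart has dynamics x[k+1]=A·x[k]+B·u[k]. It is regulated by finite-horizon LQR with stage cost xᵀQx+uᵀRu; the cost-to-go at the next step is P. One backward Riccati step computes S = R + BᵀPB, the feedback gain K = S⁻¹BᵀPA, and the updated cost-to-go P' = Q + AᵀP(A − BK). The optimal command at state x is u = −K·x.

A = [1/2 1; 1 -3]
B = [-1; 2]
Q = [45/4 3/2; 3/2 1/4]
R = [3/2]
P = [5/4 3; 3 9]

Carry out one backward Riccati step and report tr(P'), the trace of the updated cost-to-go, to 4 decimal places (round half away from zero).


16.2138

BᵀP = [4.7500 15.0000]
S = R + BᵀPB = [3/2] + [25.2500] = [26.7500]
BᵀPA = [17.3750 -40.2500]
K = S⁻¹·BᵀPA = [0.6495 -1.5047]
A−BK = [1.1495 -0.5047; -0.2991 0.0093]
AᵀP(A−BK) = [1.0269 -1.7313; -1.7313 3.6869]
P' = Q + AᵀP(A−BK) = [12.2769 -0.2313; -0.2313 3.9369]
tr(P') = 16.2138


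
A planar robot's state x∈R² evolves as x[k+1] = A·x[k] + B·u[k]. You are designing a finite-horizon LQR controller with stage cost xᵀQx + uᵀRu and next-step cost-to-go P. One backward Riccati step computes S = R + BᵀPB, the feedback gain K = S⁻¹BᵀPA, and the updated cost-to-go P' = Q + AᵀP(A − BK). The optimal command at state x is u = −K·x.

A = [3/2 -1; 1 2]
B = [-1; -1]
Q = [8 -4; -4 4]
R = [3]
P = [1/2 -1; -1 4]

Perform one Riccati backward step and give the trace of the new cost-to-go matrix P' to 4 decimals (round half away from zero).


26.0227

BᵀP = [0.5000 -3.0000]
S = R + BᵀPB = [3] + [2.5000] = [5.5000]
BᵀPA = [-2.2500 -6.5000]
K = S⁻¹·BᵀPA = [-0.4091 -1.1818]
A−BK = [1.0909 -2.1818; 0.5909 0.8182]
AᵀP(A−BK) = [1.2045 2.5909; 2.5909 12.8182]
P' = Q + AᵀP(A−BK) = [9.2045 -1.4091; -1.4091 16.8182]
tr(P') = 26.0227


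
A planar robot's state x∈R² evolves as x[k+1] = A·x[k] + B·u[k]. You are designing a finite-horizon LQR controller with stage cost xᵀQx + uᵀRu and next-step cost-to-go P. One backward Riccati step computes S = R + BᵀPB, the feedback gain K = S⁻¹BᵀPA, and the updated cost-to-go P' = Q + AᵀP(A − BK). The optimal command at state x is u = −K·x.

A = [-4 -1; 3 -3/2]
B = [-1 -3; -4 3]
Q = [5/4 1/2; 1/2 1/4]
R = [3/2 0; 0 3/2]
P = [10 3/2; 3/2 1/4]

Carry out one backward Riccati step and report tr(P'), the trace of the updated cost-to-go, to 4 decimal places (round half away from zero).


BᵀP = [-16.0000 -2.5000; -25.5000 -3.7500]
S = R + BᵀPB = [3/2 0; 0 3/2] + [26.0000 40.5000; 40.5000 65.2500] = [27.5000 40.5000; 40.5000 66.7500]
BᵀPA = [56.5000 19.7500; 90.7500 31.1250]
K = S⁻¹·BᵀPA = [0.4914 0.2956; 1.0614 0.2869]
A−BK = [-0.3244 0.1564; 1.7812 -1.1785]
AᵀP(A−BK) = [2.1641 0.6339; 0.6339 0.2934]
P' = Q + AᵀP(A−BK) = [3.4141 1.1339; 1.1339 0.5434]
tr(P') = 3.9575

3.9575


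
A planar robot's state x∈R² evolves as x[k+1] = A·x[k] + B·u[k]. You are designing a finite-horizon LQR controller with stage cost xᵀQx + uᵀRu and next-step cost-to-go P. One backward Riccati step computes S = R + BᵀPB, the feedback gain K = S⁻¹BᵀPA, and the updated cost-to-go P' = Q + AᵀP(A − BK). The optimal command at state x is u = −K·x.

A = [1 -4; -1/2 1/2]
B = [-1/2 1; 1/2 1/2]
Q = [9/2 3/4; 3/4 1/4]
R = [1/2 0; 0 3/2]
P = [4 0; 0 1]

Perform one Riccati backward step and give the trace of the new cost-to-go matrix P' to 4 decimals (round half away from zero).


16.8393

BᵀP = [-2.0000 0.5000; 4.0000 0.5000]
S = R + BᵀPB = [1/2 0; 0 3/2] + [1.2500 -1.7500; -1.7500 4.2500] = [1.7500 -1.7500; -1.7500 5.7500]
BᵀPA = [-2.2500 8.2500; 3.7500 -15.7500]
K = S⁻¹·BᵀPA = [-0.9107 2.8393; 0.3750 -1.8750]
A−BK = [0.1696 -0.7054; -0.2321 0.0179]
AᵀP(A−BK) = [0.7946 -2.8304; -2.8304 11.2946]
P' = Q + AᵀP(A−BK) = [5.2946 -2.0804; -2.0804 11.5446]
tr(P') = 16.8393


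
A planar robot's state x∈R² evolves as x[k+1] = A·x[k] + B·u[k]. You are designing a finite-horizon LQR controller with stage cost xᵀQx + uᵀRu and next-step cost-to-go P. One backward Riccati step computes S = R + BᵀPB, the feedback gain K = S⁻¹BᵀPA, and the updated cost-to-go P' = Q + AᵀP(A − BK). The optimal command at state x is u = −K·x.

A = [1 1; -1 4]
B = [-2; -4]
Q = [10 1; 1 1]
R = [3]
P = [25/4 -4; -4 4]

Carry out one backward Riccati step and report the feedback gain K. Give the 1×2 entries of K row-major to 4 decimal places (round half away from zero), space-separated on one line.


0.4107 -1.0179

BᵀP = [3.5000 -8.0000]
S = R + BᵀPB = [3] + [25.0000] = [28.0000]
BᵀPA = [11.5000 -28.5000]
K = S⁻¹·BᵀPA = [0.4107 -1.0179]
A−BK = [1.8214 -1.0357; 0.6429 -0.0714]
AᵀP(A−BK) = [13.5268 -10.0446; -10.0446 9.2411]
P' = Q + AᵀP(A−BK) = [23.5268 -9.0446; -9.0446 10.2411]
tr(P') = 33.7679


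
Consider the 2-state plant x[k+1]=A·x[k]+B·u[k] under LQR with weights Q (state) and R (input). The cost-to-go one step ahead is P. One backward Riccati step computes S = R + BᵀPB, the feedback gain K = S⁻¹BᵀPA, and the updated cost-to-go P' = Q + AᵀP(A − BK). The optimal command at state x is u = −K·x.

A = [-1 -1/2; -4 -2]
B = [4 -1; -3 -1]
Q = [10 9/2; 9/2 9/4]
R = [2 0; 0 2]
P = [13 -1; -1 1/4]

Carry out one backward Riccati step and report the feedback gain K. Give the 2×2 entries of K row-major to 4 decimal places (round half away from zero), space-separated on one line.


BᵀP = [55.0000 -4.7500; -12.0000 0.7500]
S = R + BᵀPB = [2 0; 0 2] + [234.2500 -50.2500; -50.2500 11.2500] = [236.2500 -50.2500; -50.2500 13.2500]
BᵀPA = [-36.0000 -18.0000; 9.0000 4.5000]
K = S⁻¹·BᵀPA = [-0.0409 -0.0204; 0.5242 0.2621]
A−BK = [-0.3123 -0.1561; -3.5985 -1.7993]
AᵀP(A−BK) = [2.8104 1.4052; 1.4052 0.7026]
P' = Q + AᵀP(A−BK) = [12.8104 5.9052; 5.9052 2.9526]
tr(P') = 15.7630

-0.0409 -0.0204 0.5242 0.2621


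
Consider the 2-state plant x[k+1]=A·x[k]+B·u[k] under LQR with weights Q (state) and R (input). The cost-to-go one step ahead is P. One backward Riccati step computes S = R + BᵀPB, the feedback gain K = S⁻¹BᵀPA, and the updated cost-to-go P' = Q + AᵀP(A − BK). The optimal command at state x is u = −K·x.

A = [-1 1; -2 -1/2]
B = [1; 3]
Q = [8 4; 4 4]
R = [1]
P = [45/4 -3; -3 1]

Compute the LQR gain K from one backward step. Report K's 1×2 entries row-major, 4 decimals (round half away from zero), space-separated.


BᵀP = [2.2500 0.0000]
S = R + BᵀPB = [1] + [2.2500] = [3.2500]
BᵀPA = [-2.2500 2.2500]
K = S⁻¹·BᵀPA = [-0.6923 0.6923]
A−BK = [-0.3077 0.3077; 0.0769 -2.5769]
AᵀP(A−BK) = [1.6923 -4.1923; -4.1923 12.9423]
P' = Q + AᵀP(A−BK) = [9.6923 -0.1923; -0.1923 16.9423]
tr(P') = 26.6346

-0.6923 0.6923


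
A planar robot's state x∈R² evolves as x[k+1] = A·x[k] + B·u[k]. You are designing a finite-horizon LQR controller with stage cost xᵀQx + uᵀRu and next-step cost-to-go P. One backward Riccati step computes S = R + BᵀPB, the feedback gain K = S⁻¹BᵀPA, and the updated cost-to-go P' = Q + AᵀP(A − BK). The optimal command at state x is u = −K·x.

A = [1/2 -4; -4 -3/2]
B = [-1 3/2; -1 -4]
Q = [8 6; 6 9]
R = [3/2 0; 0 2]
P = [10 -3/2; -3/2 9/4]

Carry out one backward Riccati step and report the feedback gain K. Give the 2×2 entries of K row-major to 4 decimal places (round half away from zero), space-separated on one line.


BᵀP = [-8.5000 -0.7500; 21.0000 -11.2500]
S = R + BᵀPB = [3/2 0; 0 2] + [9.2500 -9.7500; -9.7500 76.5000] = [10.7500 -9.7500; -9.7500 78.5000]
BᵀPA = [-1.2500 35.1250; 55.5000 -67.1250]
K = S⁻¹·BᵀPA = [0.5916 2.8082; 0.7805 -0.5063]
A−BK = [-0.0791 -0.4323; -0.2865 -0.7170]
AᵀP(A−BK) = [1.9225 2.2350; 2.2350 14.4376]
P' = Q + AᵀP(A−BK) = [9.9225 8.2350; 8.2350 23.4376]
tr(P') = 33.3602

0.5916 2.8082 0.7805 -0.5063


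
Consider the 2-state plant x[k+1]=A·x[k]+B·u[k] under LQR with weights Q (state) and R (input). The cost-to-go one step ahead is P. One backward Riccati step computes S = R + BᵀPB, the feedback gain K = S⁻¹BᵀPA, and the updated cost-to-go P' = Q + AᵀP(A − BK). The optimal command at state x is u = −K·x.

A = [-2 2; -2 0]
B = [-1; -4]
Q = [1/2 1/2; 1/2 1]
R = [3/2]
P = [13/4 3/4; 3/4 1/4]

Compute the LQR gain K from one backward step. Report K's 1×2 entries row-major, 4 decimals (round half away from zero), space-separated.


1.0847 -0.8475

BᵀP = [-6.2500 -1.7500]
S = R + BᵀPB = [3/2] + [13.2500] = [14.7500]
BᵀPA = [16.0000 -12.5000]
K = S⁻¹·BᵀPA = [1.0847 -0.8475]
A−BK = [-0.9153 1.1525; 2.3390 -3.3898]
AᵀP(A−BK) = [2.6441 -2.4407; -2.4407 2.4068]
P' = Q + AᵀP(A−BK) = [3.1441 -1.9407; -1.9407 3.4068]
tr(P') = 6.5508
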